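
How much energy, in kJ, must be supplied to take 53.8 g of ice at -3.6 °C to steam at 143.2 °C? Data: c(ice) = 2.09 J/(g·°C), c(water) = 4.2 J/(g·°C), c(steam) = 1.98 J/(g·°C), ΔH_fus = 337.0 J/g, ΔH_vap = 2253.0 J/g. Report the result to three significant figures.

q = 167 kJ

q1 (heat ice -3.6→0.0 °C): 53.8 × 2.09 × 3.6 = 405 J
q2 (melt at 0 °C): 53.8 × 337.0 = 18131 J
q3 (heat water 0.0→100.0 °C): 53.8 × 4.2 × 100.0 = 22596 J
q4 (vaporize at 100 °C): 53.8 × 2253.0 = 121211 J
q5 (heat steam 100.0→143.2 °C): 53.8 × 1.98 × 43.2 = 4602 J
Total: 405 + 18131 + 22596 + 121211 + 4602 = 166945 J = 167 kJ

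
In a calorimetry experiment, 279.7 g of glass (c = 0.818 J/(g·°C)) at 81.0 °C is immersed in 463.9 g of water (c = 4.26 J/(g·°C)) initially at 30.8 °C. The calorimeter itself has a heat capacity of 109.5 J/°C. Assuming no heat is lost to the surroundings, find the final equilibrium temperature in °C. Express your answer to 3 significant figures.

Heat lost by glass = heat gained by water + calorimeter.
(279.7)(0.818)(81.0 − T) = [(463.9)(4.26) + 109.5](T − 30.8)
228.7946 (81.0 − T) = 2085.714 (T − 30.8)
18532 − 228.7946 T = 2085.714 T − 64240
82772 = 2314.5086 T
T = 35.76 °C

T_f = 35.8 °C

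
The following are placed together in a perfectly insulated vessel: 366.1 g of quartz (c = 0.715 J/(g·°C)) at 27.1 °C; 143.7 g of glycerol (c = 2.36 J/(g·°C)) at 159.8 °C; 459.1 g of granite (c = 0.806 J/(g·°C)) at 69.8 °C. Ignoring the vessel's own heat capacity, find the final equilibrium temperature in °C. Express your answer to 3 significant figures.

T_f = 89.7 °C

Σ mᵢcᵢ(T − Tᵢ) = 0  ⇒  T = Σ mᵢcᵢTᵢ / Σ mᵢcᵢ
Σ mᵢcᵢ = 366.1×0.715 + 143.7×2.36 + 459.1×0.806 = 970.9281
Σ mᵢcᵢTᵢ = 261.7615×27.1 + 339.132×159.8 + 370.0346×69.8 = 87115
T = 87115 / 970.9281 = 89.72 °C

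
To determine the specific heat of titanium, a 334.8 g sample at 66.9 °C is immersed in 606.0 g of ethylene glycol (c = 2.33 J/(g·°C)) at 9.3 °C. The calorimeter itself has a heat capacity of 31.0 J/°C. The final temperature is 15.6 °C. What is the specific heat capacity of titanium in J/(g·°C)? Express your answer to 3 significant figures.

c = 0.529 J/(g·°C)

q_gained = (606.0 × 2.33 + 31.0) × (15.6 − 9.3) = 9091 J
q_lost = 334.8 × c × (66.9 − 15.6) = 17175.24 c
Set equal: c = 9091 / 17175.24 = 0.529 J/(g·°C)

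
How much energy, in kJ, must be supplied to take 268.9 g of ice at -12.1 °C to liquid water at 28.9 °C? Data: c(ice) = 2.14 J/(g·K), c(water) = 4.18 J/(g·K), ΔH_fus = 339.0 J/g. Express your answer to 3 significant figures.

q = 131 kJ

q1 (heat ice -12.1→0.0 °C): 268.9 × 2.14 × 12.1 = 6963 J
q2 (melt at 0 °C): 268.9 × 339.0 = 91157 J
q3 (heat water 0.0→28.9 °C): 268.9 × 4.18 × 28.9 = 32484 J
Total: 6963 + 91157 + 32484 = 130604 J = 131 kJ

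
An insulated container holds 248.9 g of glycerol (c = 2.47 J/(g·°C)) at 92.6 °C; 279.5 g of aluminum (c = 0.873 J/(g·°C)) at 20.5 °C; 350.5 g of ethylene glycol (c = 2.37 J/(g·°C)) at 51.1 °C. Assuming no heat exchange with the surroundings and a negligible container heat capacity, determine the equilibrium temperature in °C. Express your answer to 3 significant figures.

Σ mᵢcᵢ(T − Tᵢ) = 0  ⇒  T = Σ mᵢcᵢTᵢ / Σ mᵢcᵢ
Σ mᵢcᵢ = 248.9×2.47 + 279.5×0.873 + 350.5×2.37 = 1689.4715
Σ mᵢcᵢTᵢ = 614.783×92.6 + 244.0035×20.5 + 830.685×51.1 = 104380
T = 104380 / 1689.4715 = 61.78 °C

T_f = 61.8 °C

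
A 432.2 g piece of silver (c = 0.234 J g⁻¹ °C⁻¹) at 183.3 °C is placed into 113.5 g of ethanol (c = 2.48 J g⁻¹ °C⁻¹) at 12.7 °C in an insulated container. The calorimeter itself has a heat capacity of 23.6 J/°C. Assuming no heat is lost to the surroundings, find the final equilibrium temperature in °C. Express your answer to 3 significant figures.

T_f = 55.2 °C

Heat lost by silver = heat gained by ethanol + calorimeter.
(432.2)(0.234)(183.3 − T) = [(113.5)(2.48) + 23.6](T − 12.7)
101.1348 (183.3 − T) = 305.08 (T − 12.7)
18538 − 101.1348 T = 305.08 T − 3874.5
22412.5 = 406.2148 T
T = 55.17 °C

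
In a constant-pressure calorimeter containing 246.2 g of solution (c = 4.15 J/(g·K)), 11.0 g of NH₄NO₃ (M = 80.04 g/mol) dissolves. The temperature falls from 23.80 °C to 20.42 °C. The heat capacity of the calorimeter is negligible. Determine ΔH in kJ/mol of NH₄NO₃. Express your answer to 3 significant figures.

ΔH = 25.1 kJ/mol

|ΔT| = |20.42 − 23.80| = 3.38 °C
|q_surr| = (246.2 × 4.15) × 3.38 = 1021.73 × 3.38 = 3453 J
n(NH₄NO₃) = 11.0 / 80.04 = 0.1374 mol
Temperature fell, so q_rxn = +|q_surr| = 3.453 kJ
ΔH = q_rxn / n = 25.13 kJ/mol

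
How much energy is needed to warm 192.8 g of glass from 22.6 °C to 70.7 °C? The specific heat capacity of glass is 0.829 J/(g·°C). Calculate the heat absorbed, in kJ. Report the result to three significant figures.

q = 7.69 kJ

q = m c ΔT = 192.8 × 0.829 × (70.7 − 22.6)
q = 192.8 × 0.829 × 48.1 = 7688 J = 7.69 kJ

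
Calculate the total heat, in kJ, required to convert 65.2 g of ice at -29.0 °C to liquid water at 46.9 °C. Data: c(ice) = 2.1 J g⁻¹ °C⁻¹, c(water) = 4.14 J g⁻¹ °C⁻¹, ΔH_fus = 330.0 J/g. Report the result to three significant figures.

q = 38.1 kJ

q1 (heat ice -29.0→0.0 °C): 65.2 × 2.1 × 29.0 = 3971 J
q2 (melt at 0 °C): 65.2 × 330.0 = 21516 J
q3 (heat water 0.0→46.9 °C): 65.2 × 4.14 × 46.9 = 12660 J
Total: 3971 + 21516 + 12660 = 38147 J = 38.1 kJ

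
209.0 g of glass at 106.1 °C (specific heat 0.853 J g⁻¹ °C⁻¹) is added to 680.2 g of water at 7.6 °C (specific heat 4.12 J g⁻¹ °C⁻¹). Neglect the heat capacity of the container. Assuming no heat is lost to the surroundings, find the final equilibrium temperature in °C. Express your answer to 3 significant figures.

T_f = 13.5 °C

Heat lost by glass = heat gained by water.
(209.0)(0.853)(106.1 − T) = (680.2)(4.12)(T − 7.6)
178.277 (106.1 − T) = 2802.424 (T − 7.6)
18915 − 178.277 T = 2802.424 T − 21298
40213 = 2980.701 T
T = 13.49 °C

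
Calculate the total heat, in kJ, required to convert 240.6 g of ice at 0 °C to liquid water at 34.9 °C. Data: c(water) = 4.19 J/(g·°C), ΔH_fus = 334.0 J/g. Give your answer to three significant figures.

q = 116 kJ

q1 (melt at 0 °C): 240.6 × 334.0 = 80360 J
q2 (heat water 0.0→34.9 °C): 240.6 × 4.19 × 34.9 = 35183 J
Total: 80360 + 35183 = 115543 J = 116 kJ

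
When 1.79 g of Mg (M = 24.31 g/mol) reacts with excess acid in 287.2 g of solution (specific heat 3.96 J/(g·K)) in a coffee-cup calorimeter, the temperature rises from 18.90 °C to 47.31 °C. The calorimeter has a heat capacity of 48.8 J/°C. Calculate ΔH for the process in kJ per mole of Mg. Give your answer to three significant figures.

ΔH = -458 kJ/mol

|ΔT| = |47.31 − 18.90| = 28.41 °C
|q_surr| = (287.2 × 3.96 + 48.8) × 28.41 = 1186.112 × 28.41 = 33700 J
n(Mg) = 1.79 / 24.31 = 0.07363 mol
Temperature rose, so q_rxn = −|q_surr| = -33.70 kJ
ΔH = q_rxn / n = -457.7 kJ/mol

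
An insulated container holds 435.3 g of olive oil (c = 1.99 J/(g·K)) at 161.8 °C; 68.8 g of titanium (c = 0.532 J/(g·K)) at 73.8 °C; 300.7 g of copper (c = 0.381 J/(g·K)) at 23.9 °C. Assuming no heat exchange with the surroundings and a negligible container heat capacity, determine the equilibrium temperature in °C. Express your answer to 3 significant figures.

Σ mᵢcᵢ(T − Tᵢ) = 0  ⇒  T = Σ mᵢcᵢTᵢ / Σ mᵢcᵢ
Σ mᵢcᵢ = 435.3×1.99 + 68.8×0.532 + 300.7×0.381 = 1017.4153
Σ mᵢcᵢTᵢ = 866.247×161.8 + 36.6016×73.8 + 114.5667×23.9 = 145600
T = 145600 / 1017.4153 = 143.1 °C

T_f = 143 °C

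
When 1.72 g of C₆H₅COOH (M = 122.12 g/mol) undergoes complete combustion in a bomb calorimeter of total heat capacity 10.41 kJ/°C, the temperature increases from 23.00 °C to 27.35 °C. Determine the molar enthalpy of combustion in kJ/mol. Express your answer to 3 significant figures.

ΔH = -3220 kJ/mol

ΔT = 27.35 − 23.00 = 4.35 °C
q_cal = C_cal × ΔT = 10.41 × 4.35 = 45.2835 kJ
n = 1.72 / 122.12 = 0.01408 mol
q_rxn = −q_cal = -45.2835 kJ
ΔH = -45.2835 / 0.01408 = -3216 kJ/mol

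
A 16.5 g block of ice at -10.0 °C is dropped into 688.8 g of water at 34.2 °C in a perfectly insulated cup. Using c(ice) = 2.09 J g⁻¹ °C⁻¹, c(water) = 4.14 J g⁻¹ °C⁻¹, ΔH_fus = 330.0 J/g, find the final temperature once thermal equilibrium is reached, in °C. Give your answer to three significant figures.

T_f = 31.4 °C

Heat to bring ice to 0 °C and melt it: q₁ = 16.5×2.09×10.0 + 16.5×330.0 = 5789.9 J
Heat the water can supply cooling to 0 °C: 688.8×4.14×34.2 = 97525.8 J > q₁, so all ice melts.
Energy balance: 688.8×4.14×(34.2 − T) = 5789.9 + 16.5×4.14×(T − 0)
2851.632(34.2 − T) = 5789.9 + 68.31 T
97525.8 − 5789.9 = 2919.942 T
T = 91735.9 / 2919.942 = 31.42 °C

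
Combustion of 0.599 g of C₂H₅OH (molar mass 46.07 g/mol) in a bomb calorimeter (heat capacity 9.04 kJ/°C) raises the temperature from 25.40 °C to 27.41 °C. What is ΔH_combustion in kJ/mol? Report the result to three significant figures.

ΔH = -1400 kJ/mol

ΔT = 27.41 − 25.40 = 2.01 °C
q_cal = C_cal × ΔT = 9.04 × 2.01 = 18.1704 kJ
n = 0.599 / 46.07 = 0.01300 mol
q_rxn = −q_cal = -18.1704 kJ
ΔH = -18.1704 / 0.01300 = -1398 kJ/mol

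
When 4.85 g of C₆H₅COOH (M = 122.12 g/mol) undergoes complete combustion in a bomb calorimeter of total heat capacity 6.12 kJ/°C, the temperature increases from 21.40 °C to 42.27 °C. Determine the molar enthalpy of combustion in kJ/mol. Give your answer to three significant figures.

ΔT = 42.27 − 21.40 = 20.87 °C
q_cal = C_cal × ΔT = 6.12 × 20.87 = 127.7244 kJ
n = 4.85 / 122.12 = 0.03972 mol
q_rxn = −q_cal = -127.7244 kJ
ΔH = -127.7244 / 0.03972 = -3216 kJ/mol

ΔH = -3220 kJ/mol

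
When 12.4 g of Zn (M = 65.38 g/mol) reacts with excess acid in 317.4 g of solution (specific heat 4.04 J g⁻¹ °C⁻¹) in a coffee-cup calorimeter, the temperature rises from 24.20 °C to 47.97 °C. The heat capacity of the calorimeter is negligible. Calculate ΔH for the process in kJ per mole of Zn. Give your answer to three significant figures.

|ΔT| = |47.97 − 24.20| = 23.77 °C
|q_surr| = (317.4 × 4.04) × 23.77 = 1282.296 × 23.77 = 30480 J
n(Zn) = 12.4 / 65.38 = 0.1897 mol
Temperature rose, so q_rxn = −|q_surr| = -30.48 kJ
ΔH = q_rxn / n = -160.7 kJ/mol

ΔH = -161 kJ/mol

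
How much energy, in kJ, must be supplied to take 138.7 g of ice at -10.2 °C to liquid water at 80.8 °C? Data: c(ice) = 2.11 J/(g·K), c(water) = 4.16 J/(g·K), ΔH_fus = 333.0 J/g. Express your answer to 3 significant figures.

q = 95.8 kJ

q1 (heat ice -10.2→0.0 °C): 138.7 × 2.11 × 10.2 = 2985 J
q2 (melt at 0 °C): 138.7 × 333.0 = 46187 J
q3 (heat water 0.0→80.8 °C): 138.7 × 4.16 × 80.8 = 46621 J
Total: 2985 + 46187 + 46621 = 95793 J = 95.8 kJ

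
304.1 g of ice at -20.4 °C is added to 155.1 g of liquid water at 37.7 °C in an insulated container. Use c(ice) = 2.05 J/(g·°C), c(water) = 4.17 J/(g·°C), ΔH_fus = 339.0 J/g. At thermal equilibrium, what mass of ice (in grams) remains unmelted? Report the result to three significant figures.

m_ice remaining = 270 g

Heat to warm all ice to 0 °C: 304.1×2.05×20.4 = 12717 J
Heat released by water cooling to 0 °C: 155.1×4.17×37.7 = 24383 J
24383 J < 12717 + 304.1×339.0 = 115806.9 J, so not all ice melts; final T = 0 °C.
Heat left for melting: 24383 − 12717 = 11666 J
Mass melted = 11666 / 339.0 = 34.41 g
Ice remaining = 304.1 − 34.41 = 269.69 g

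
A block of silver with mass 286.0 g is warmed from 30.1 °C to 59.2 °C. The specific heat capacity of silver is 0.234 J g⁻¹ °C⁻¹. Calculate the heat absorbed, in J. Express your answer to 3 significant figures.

q = 1950 J

q = m c ΔT = 286.0 × 0.234 × (59.2 − 30.1)
q = 286.0 × 0.234 × 29.1 = 1947 J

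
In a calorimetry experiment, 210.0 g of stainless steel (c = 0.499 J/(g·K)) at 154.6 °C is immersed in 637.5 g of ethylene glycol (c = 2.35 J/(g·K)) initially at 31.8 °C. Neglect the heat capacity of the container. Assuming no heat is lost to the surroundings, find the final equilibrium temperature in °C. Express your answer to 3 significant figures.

Heat lost by stainless steel = heat gained by ethylene glycol.
(210.0)(0.499)(154.6 − T) = (637.5)(2.35)(T − 31.8)
104.79 (154.6 − T) = 1498.125 (T − 31.8)
16201 − 104.79 T = 1498.125 T − 47640
63841 = 1602.915 T
T = 39.83 °C

T_f = 39.8 °C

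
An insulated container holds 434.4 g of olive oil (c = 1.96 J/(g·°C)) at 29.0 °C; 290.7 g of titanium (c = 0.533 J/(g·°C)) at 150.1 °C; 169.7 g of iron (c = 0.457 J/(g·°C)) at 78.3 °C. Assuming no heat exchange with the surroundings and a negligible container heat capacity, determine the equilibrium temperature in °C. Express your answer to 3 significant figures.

T_f = 49.8 °C

Σ mᵢcᵢ(T − Tᵢ) = 0  ⇒  T = Σ mᵢcᵢTᵢ / Σ mᵢcᵢ
Σ mᵢcᵢ = 434.4×1.96 + 290.7×0.533 + 169.7×0.457 = 1083.9200
Σ mᵢcᵢTᵢ = 851.424×29.0 + 154.9431×150.1 + 77.5529×78.3 = 54021
T = 54021 / 1083.9200 = 49.84 °C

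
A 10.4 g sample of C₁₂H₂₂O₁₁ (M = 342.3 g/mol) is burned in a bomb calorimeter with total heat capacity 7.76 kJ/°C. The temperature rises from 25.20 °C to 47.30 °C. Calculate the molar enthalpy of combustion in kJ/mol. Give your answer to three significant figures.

ΔT = 47.30 − 25.20 = 22.10 °C
q_cal = C_cal × ΔT = 7.76 × 22.10 = 171.496 kJ
n = 10.4 / 342.3 = 0.030383 mol
q_rxn = −q_cal = -171.496 kJ
ΔH = -171.496 / 0.030383 = -5644 kJ/mol

ΔH = -5640 kJ/mol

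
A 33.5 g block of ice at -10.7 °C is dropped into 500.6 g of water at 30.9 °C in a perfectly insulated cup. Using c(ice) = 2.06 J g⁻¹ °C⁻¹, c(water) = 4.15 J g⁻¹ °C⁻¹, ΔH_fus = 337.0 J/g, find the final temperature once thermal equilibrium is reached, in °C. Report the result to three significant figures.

Heat to bring ice to 0 °C and melt it: q₁ = 33.5×2.06×10.7 + 33.5×337.0 = 12028 J
Heat the water can supply cooling to 0 °C: 500.6×4.15×30.9 = 64194.4 J > q₁, so all ice melts.
Energy balance: 500.6×4.15×(30.9 − T) = 12028 + 33.5×4.15×(T − 0)
2077.49(30.9 − T) = 12028 + 139.025 T
64194.4 − 12028 = 2216.515 T
T = 52166.4 / 2216.515 = 23.54 °C

T_f = 23.5 °C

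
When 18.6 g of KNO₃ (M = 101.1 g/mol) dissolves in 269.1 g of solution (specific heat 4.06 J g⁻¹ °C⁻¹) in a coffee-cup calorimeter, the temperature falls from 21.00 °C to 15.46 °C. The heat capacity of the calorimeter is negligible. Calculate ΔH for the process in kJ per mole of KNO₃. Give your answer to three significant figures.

ΔH = 32.9 kJ/mol

|ΔT| = |15.46 − 21.00| = 5.54 °C
|q_surr| = (269.1 × 4.06) × 5.54 = 1092.546 × 5.54 = 6053 J
n(KNO₃) = 18.6 / 101.1 = 0.1840 mol
Temperature fell, so q_rxn = +|q_surr| = 6.053 kJ
ΔH = q_rxn / n = 32.90 kJ/mol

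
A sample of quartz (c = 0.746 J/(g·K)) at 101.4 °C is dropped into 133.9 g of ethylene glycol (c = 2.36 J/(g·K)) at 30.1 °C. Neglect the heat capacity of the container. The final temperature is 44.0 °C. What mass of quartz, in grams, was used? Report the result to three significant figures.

m = 103 g

q_gained = (133.9 × 2.36) × (44.0 − 30.1) = 4392 J
q_lost = m × 0.746 × (101.4 − 44.0) = 42.8204 m
m = 4392 / 42.8204 = 103 g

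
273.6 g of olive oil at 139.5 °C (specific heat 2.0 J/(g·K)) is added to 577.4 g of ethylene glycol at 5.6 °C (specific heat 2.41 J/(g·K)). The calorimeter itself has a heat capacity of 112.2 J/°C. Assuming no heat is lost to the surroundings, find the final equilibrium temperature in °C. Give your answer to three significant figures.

Heat lost by olive oil = heat gained by ethylene glycol + calorimeter.
(273.6)(2.0)(139.5 − T) = [(577.4)(2.41) + 112.2](T − 5.6)
547.2 (139.5 − T) = 1503.734 (T − 5.6)
76334 − 547.2 T = 1503.734 T − 8420.9
84754.9 = 2050.934 T
T = 41.33 °C

T_f = 41.3 °C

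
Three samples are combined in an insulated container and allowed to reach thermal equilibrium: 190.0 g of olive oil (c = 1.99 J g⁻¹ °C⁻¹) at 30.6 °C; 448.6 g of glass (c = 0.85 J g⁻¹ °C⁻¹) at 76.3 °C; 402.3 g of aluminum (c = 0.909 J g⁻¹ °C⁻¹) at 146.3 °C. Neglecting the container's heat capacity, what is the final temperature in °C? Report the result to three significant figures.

Σ mᵢcᵢ(T − Tᵢ) = 0  ⇒  T = Σ mᵢcᵢTᵢ / Σ mᵢcᵢ
Σ mᵢcᵢ = 190.0×1.99 + 448.6×0.85 + 402.3×0.909 = 1125.1007
Σ mᵢcᵢTᵢ = 378.1×30.6 + 381.31×76.3 + 365.6907×146.3 = 94164
T = 94164 / 1125.1007 = 83.69 °C

T_f = 83.7 °C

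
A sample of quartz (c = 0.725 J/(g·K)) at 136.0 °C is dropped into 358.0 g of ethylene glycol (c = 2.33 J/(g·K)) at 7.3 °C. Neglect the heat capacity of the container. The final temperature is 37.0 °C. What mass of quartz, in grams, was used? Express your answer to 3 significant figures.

m = 345 g

q_gained = (358.0 × 2.33) × (37.0 − 7.3) = 24770 J
q_lost = m × 0.725 × (136.0 − 37.0) = 71.775 m
m = 24770 / 71.775 = 345 g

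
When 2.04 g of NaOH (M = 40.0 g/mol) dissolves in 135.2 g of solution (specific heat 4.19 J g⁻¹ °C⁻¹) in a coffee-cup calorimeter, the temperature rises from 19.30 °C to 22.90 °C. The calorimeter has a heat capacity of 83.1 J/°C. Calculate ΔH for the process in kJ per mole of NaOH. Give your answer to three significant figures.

|ΔT| = |22.90 − 19.30| = 3.60 °C
|q_surr| = (135.2 × 4.19 + 83.1) × 3.60 = 649.588 × 3.60 = 2339 J
n(NaOH) = 2.04 / 40.0 = 0.05100 mol
Temperature rose, so q_rxn = −|q_surr| = -2.339 kJ
ΔH = q_rxn / n = -45.86 kJ/mol

ΔH = -45.9 kJ/mol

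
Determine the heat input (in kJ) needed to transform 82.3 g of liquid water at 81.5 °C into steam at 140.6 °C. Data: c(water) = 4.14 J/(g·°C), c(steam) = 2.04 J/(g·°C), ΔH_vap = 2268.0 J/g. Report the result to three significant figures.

q1 (heat water 81.5→100.0 °C): 82.3 × 4.14 × 18.5 = 6303 J
q2 (vaporize at 100 °C): 82.3 × 2268.0 = 186656 J
q3 (heat steam 100.0→140.6 °C): 82.3 × 2.04 × 40.6 = 6816 J
Total: 6303 + 186656 + 6816 = 199775 J = 200 kJ

q = 200 kJ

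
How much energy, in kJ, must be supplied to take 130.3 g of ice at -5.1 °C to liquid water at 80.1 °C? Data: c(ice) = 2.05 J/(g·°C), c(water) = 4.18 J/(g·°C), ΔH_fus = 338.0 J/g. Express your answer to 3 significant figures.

q = 89.0 kJ

q1 (heat ice -5.1→0.0 °C): 130.3 × 2.05 × 5.1 = 1362 J
q2 (melt at 0 °C): 130.3 × 338.0 = 44041 J
q3 (heat water 0.0→80.1 °C): 130.3 × 4.18 × 80.1 = 43627 J
Total: 1362 + 44041 + 43627 = 89030 J = 89.0 kJ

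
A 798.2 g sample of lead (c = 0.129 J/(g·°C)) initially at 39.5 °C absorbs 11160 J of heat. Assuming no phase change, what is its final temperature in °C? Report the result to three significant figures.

T_f = 148 °C

ΔT = q / (m c) = 11160 / (798.2 × 0.129) = 108.4 °C
T_f = 39.5 + 108.4 = 147.9 °C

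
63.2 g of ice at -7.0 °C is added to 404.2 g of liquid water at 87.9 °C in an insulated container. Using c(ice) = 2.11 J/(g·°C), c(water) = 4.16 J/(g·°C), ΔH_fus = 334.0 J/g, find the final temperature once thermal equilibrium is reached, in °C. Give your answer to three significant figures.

Heat to bring ice to 0 °C and melt it: q₁ = 63.2×2.11×7.0 + 63.2×334.0 = 22042 J
Heat the water can supply cooling to 0 °C: 404.2×4.16×87.9 = 147801 J > q₁, so all ice melts.
Energy balance: 404.2×4.16×(87.9 − T) = 22042 + 63.2×4.16×(T − 0)
1681.472(87.9 − T) = 22042 + 262.912 T
147801 − 22042 = 1944.384 T
T = 125759 / 1944.384 = 64.68 °C

T_f = 64.7 °C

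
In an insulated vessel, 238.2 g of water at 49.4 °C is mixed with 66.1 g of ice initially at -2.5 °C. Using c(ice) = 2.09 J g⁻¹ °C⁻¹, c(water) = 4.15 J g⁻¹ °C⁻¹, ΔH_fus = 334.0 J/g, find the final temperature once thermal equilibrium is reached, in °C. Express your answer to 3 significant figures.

T_f = 20.9 °C

Heat to bring ice to 0 °C and melt it: q₁ = 66.1×2.09×2.5 + 66.1×334.0 = 22423 J
Heat the water can supply cooling to 0 °C: 238.2×4.15×49.4 = 48833.4 J > q₁, so all ice melts.
Energy balance: 238.2×4.15×(49.4 − T) = 22423 + 66.1×4.15×(T − 0)
988.53(49.4 − T) = 22423 + 274.315 T
48833.4 − 22423 = 1262.845 T
T = 26410.4 / 1262.845 = 20.91 °C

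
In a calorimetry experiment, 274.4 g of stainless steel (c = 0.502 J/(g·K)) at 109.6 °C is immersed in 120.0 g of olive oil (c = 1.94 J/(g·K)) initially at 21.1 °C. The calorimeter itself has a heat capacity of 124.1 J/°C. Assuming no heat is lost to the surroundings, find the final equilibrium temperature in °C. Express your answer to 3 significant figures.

Heat lost by stainless steel = heat gained by olive oil + calorimeter.
(274.4)(0.502)(109.6 − T) = [(120.0)(1.94) + 124.1](T − 21.1)
137.7488 (109.6 − T) = 356.9 (T − 21.1)
15097 − 137.7488 T = 356.9 T − 7530.6
22627.6 = 494.6488 T
T = 45.74 °C

T_f = 45.7 °C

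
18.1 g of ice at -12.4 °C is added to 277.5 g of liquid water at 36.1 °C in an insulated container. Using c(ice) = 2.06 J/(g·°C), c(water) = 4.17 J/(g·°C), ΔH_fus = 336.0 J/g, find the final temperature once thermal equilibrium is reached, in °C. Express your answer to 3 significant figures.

Heat to bring ice to 0 °C and melt it: q₁ = 18.1×2.06×12.4 + 18.1×336.0 = 6543.9 J
Heat the water can supply cooling to 0 °C: 277.5×4.17×36.1 = 41774.0 J > q₁, so all ice melts.
Energy balance: 277.5×4.17×(36.1 − T) = 6543.9 + 18.1×4.17×(T − 0)
1157.175(36.1 − T) = 6543.9 + 75.477 T
41774.0 − 6543.9 = 1232.652 T
T = 35230.1 / 1232.652 = 28.58 °C

T_f = 28.6 °C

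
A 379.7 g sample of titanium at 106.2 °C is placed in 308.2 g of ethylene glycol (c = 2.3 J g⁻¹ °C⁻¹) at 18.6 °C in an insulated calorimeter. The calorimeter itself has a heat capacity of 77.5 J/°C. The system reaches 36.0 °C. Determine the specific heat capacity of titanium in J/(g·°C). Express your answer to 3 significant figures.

q_gained = (308.2 × 2.3 + 77.5) × (36.0 − 18.6) = 13680 J
q_lost = 379.7 × c × (106.2 − 36.0) = 26654.94 c
Set equal: c = 13680 / 26654.94 = 0.513 J/(g·°C)

c = 0.513 J/(g·°C)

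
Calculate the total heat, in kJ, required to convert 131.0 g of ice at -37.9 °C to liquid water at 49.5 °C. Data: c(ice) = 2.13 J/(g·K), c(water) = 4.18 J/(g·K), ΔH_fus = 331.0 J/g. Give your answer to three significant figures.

q = 81.0 kJ

q1 (heat ice -37.9→0.0 °C): 131.0 × 2.13 × 37.9 = 10575 J
q2 (melt at 0 °C): 131.0 × 331.0 = 43361 J
q3 (heat water 0.0→49.5 °C): 131.0 × 4.18 × 49.5 = 27105 J
Total: 10575 + 43361 + 27105 = 81041 J = 81.0 kJ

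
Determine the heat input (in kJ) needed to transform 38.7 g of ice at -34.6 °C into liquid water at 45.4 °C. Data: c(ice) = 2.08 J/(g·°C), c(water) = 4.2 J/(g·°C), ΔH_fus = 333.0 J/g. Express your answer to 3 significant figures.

q = 23.1 kJ

q1 (heat ice -34.6→0.0 °C): 38.7 × 2.08 × 34.6 = 2785 J
q2 (melt at 0 °C): 38.7 × 333.0 = 12887 J
q3 (heat water 0.0→45.4 °C): 38.7 × 4.2 × 45.4 = 7379 J
Total: 2785 + 12887 + 7379 = 23051 J = 23.1 kJ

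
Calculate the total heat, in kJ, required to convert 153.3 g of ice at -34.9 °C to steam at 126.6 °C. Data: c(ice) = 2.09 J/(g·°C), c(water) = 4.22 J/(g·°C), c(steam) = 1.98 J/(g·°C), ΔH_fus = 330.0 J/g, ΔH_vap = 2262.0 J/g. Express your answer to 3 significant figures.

q = 481 kJ

q1 (heat ice -34.9→0.0 °C): 153.3 × 2.09 × 34.9 = 11182 J
q2 (melt at 0 °C): 153.3 × 330.0 = 50589 J
q3 (heat water 0.0→100.0 °C): 153.3 × 4.22 × 100.0 = 64693 J
q4 (vaporize at 100 °C): 153.3 × 2262.0 = 346765 J
q5 (heat steam 100.0→126.6 °C): 153.3 × 1.98 × 26.6 = 8074 J
Total: 11182 + 50589 + 64693 + 346765 + 8074 = 481303 J = 481 kJ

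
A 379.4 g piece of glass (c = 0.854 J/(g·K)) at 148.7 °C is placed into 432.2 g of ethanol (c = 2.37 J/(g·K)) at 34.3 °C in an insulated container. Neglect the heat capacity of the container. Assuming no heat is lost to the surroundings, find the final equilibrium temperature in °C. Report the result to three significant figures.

Heat lost by glass = heat gained by ethanol.
(379.4)(0.854)(148.7 − T) = (432.2)(2.37)(T − 34.3)
324.0076 (148.7 − T) = 1024.314 (T − 34.3)
48180 − 324.0076 T = 1024.314 T − 35134
83314 = 1348.3216 T
T = 61.79 °C

T_f = 61.8 °C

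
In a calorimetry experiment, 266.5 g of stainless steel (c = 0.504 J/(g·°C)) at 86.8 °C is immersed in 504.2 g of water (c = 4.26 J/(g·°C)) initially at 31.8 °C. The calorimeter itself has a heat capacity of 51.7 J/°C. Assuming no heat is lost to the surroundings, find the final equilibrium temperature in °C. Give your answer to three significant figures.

Heat lost by stainless steel = heat gained by water + calorimeter.
(266.5)(0.504)(86.8 − T) = [(504.2)(4.26) + 51.7](T − 31.8)
134.316 (86.8 − T) = 2199.592 (T − 31.8)
11659 − 134.316 T = 2199.592 T − 69947
81606 = 2333.908 T
T = 34.97 °C

T_f = 35.0 °C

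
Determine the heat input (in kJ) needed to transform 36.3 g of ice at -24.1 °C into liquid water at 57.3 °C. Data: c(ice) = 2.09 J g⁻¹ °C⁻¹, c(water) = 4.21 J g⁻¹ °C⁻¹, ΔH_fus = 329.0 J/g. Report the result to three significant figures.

q1 (heat ice -24.1→0.0 °C): 36.3 × 2.09 × 24.1 = 1828 J
q2 (melt at 0 °C): 36.3 × 329.0 = 11943 J
q3 (heat water 0.0→57.3 °C): 36.3 × 4.21 × 57.3 = 8757 J
Total: 1828 + 11943 + 8757 = 22528 J = 22.5 kJ

q = 22.5 kJ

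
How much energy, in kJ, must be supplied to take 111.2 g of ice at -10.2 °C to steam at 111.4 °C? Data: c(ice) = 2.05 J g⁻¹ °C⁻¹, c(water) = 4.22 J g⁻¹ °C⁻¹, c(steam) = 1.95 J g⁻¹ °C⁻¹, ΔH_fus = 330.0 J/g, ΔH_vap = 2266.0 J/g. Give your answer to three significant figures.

q = 340 kJ

q1 (heat ice -10.2→0.0 °C): 111.2 × 2.05 × 10.2 = 2325 J
q2 (melt at 0 °C): 111.2 × 330.0 = 36696 J
q3 (heat water 0.0→100.0 °C): 111.2 × 4.22 × 100.0 = 46926 J
q4 (vaporize at 100 °C): 111.2 × 2266.0 = 251979 J
q5 (heat steam 100.0→111.4 °C): 111.2 × 1.95 × 11.4 = 2472 J
Total: 2325 + 36696 + 46926 + 251979 + 2472 = 340398 J = 340 kJ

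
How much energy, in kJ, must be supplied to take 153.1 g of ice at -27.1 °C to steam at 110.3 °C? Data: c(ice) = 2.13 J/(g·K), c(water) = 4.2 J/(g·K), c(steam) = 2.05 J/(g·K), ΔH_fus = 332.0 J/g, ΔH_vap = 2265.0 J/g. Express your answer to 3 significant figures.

q = 474 kJ

q1 (heat ice -27.1→0.0 °C): 153.1 × 2.13 × 27.1 = 8837 J
q2 (melt at 0 °C): 153.1 × 332.0 = 50829 J
q3 (heat water 0.0→100.0 °C): 153.1 × 4.2 × 100.0 = 64302 J
q4 (vaporize at 100 °C): 153.1 × 2265.0 = 346772 J
q5 (heat steam 100.0→110.3 °C): 153.1 × 2.05 × 10.3 = 3233 J
Total: 8837 + 50829 + 64302 + 346772 + 3233 = 473973 J = 474 kJ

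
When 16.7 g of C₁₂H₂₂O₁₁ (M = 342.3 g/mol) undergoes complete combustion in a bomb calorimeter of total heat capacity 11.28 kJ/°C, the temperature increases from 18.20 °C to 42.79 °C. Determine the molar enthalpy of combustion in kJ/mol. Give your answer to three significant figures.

ΔT = 42.79 − 18.20 = 24.59 °C
q_cal = C_cal × ΔT = 11.28 × 24.59 = 277.3752 kJ
n = 16.7 / 342.3 = 0.04879 mol
q_rxn = −q_cal = -277.3752 kJ
ΔH = -277.3752 / 0.04879 = -5685 kJ/mol

ΔH = -5690 kJ/mol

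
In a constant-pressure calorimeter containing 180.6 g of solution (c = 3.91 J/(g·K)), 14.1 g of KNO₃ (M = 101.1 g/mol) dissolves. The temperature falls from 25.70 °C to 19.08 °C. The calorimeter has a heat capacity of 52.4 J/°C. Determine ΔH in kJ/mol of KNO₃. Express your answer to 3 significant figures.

|ΔT| = |19.08 − 25.70| = 6.62 °C
|q_surr| = (180.6 × 3.91 + 52.4) × 6.62 = 758.546 × 6.62 = 5022 J
n(KNO₃) = 14.1 / 101.1 = 0.1395 mol
Temperature fell, so q_rxn = +|q_surr| = 5.022 kJ
ΔH = q_rxn / n = 36.00 kJ/mol

ΔH = 36.0 kJ/mol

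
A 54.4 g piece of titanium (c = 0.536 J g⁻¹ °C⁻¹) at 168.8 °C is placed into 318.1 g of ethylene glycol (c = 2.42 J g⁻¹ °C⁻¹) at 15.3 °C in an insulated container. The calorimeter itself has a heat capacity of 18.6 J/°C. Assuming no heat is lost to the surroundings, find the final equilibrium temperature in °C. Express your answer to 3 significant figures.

Heat lost by titanium = heat gained by ethylene glycol + calorimeter.
(54.4)(0.536)(168.8 − T) = [(318.1)(2.42) + 18.6](T − 15.3)
29.1584 (168.8 − T) = 788.402 (T − 15.3)
4921.9 − 29.1584 T = 788.402 T − 12063
16984.9 = 817.5604 T
T = 20.78 °C

T_f = 20.8 °C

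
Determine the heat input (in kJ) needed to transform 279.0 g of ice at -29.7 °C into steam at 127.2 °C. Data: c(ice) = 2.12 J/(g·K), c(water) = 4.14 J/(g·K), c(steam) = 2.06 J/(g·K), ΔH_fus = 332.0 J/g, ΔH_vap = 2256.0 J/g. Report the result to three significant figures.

q1 (heat ice -29.7→0.0 °C): 279.0 × 2.12 × 29.7 = 17567 J
q2 (melt at 0 °C): 279.0 × 332.0 = 92628 J
q3 (heat water 0.0→100.0 °C): 279.0 × 4.14 × 100.0 = 115506 J
q4 (vaporize at 100 °C): 279.0 × 2256.0 = 629424 J
q5 (heat steam 100.0→127.2 °C): 279.0 × 2.06 × 27.2 = 15633 J
Total: 17567 + 92628 + 115506 + 629424 + 15633 = 870758 J = 871 kJ

q = 871 kJ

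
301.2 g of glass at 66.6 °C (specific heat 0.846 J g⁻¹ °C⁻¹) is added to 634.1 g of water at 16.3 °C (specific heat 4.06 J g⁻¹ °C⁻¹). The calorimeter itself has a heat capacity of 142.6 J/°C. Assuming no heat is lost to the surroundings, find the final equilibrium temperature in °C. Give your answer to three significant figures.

Heat lost by glass = heat gained by water + calorimeter.
(301.2)(0.846)(66.6 − T) = [(634.1)(4.06) + 142.6](T − 16.3)
254.8152 (66.6 − T) = 2717.046 (T − 16.3)
16971 − 254.8152 T = 2717.046 T − 44288
61259 = 2971.8612 T
T = 20.61 °C

T_f = 20.6 °C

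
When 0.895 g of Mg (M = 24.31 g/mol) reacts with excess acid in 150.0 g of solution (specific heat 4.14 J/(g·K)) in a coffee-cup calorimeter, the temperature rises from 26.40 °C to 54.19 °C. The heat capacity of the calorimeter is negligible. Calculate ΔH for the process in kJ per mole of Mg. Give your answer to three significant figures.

ΔH = -469 kJ/mol

|ΔT| = |54.19 − 26.40| = 27.79 °C
|q_surr| = (150.0 × 4.14) × 27.79 = 621 × 27.79 = 17260 J
n(Mg) = 0.895 / 24.31 = 0.03682 mol
Temperature rose, so q_rxn = −|q_surr| = -17.26 kJ
ΔH = q_rxn / n = -468.8 kJ/mol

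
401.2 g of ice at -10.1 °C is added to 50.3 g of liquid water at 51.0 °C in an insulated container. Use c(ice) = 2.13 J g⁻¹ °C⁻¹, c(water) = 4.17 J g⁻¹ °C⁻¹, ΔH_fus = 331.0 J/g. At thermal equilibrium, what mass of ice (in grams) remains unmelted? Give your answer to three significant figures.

Heat to warm all ice to 0 °C: 401.2×2.13×10.1 = 8631.0 J
Heat released by water cooling to 0 °C: 50.3×4.17×51.0 = 10697 J
10697 J < 8631.0 + 401.2×331.0 = 141428.2 J, so not all ice melts; final T = 0 °C.
Heat left for melting: 10697 − 8631.0 = 2066.0 J
Mass melted = 2066.0 / 331.0 = 6.242 g
Ice remaining = 401.2 − 6.242 = 394.958 g

m_ice remaining = 395 g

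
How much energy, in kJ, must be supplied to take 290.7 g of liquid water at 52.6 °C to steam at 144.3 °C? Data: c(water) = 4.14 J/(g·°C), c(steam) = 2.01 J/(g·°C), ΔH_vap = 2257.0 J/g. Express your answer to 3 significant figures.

q1 (heat water 52.6→100.0 °C): 290.7 × 4.14 × 47.4 = 57046 J
q2 (vaporize at 100 °C): 290.7 × 2257.0 = 656110 J
q3 (heat steam 100.0→144.3 °C): 290.7 × 2.01 × 44.3 = 25885 J
Total: 57046 + 656110 + 25885 = 739041 J = 739 kJ

q = 739 kJ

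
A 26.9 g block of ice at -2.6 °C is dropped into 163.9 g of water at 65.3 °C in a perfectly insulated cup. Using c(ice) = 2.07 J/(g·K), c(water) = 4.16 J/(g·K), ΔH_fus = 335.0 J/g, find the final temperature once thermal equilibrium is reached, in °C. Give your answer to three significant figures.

T_f = 44.6 °C

Heat to bring ice to 0 °C and melt it: q₁ = 26.9×2.07×2.6 + 26.9×335.0 = 9156.3 J
Heat the water can supply cooling to 0 °C: 163.9×4.16×65.3 = 44523.1 J > q₁, so all ice melts.
Energy balance: 163.9×4.16×(65.3 − T) = 9156.3 + 26.9×4.16×(T − 0)
681.824(65.3 − T) = 9156.3 + 111.904 T
44523.1 − 9156.3 = 793.728 T
T = 35366.8 / 793.728 = 44.56 °C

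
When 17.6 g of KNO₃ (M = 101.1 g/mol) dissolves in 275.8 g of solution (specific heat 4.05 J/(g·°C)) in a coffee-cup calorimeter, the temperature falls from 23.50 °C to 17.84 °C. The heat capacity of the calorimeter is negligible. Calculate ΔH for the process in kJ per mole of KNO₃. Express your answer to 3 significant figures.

ΔH = 36.3 kJ/mol

|ΔT| = |17.84 − 23.50| = 5.66 °C
|q_surr| = (275.8 × 4.05) × 5.66 = 1116.99 × 5.66 = 6322 J
n(KNO₃) = 17.6 / 101.1 = 0.1741 mol
Temperature fell, so q_rxn = +|q_surr| = 6.322 kJ
ΔH = q_rxn / n = 36.31 kJ/mol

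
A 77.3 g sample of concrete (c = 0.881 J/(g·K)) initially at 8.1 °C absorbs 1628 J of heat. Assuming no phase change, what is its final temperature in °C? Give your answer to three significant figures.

T_f = 32.0 °C

ΔT = q / (m c) = 1628 / (77.3 × 0.881) = 23.91 °C
T_f = 8.1 + 23.91 = 32.01 °C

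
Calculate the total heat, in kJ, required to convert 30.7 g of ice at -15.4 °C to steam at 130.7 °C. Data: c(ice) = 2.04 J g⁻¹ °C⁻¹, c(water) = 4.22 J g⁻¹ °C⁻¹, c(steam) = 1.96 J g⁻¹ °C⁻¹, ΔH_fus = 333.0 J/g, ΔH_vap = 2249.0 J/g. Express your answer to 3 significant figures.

q = 95.0 kJ

q1 (heat ice -15.4→0.0 °C): 30.7 × 2.04 × 15.4 = 964 J
q2 (melt at 0 °C): 30.7 × 333.0 = 10223 J
q3 (heat water 0.0→100.0 °C): 30.7 × 4.22 × 100.0 = 12955 J
q4 (vaporize at 100 °C): 30.7 × 2249.0 = 69044 J
q5 (heat steam 100.0→130.7 °C): 30.7 × 1.96 × 30.7 = 1847 J
Total: 964 + 10223 + 12955 + 69044 + 1847 = 95033 J = 95.0 kJ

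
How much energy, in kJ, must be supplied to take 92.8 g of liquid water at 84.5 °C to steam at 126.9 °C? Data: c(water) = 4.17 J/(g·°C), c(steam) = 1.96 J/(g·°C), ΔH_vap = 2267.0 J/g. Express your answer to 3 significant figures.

q = 221 kJ

q1 (heat water 84.5→100.0 °C): 92.8 × 4.17 × 15.5 = 5998 J
q2 (vaporize at 100 °C): 92.8 × 2267.0 = 210378 J
q3 (heat steam 100.0→126.9 °C): 92.8 × 1.96 × 26.9 = 4893 J
Total: 5998 + 210378 + 4893 = 221269 J = 221 kJ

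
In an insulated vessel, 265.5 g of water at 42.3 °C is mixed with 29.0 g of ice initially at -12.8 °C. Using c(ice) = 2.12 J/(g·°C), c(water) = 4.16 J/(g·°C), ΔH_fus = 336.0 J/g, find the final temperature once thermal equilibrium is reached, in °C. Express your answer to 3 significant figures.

Heat to bring ice to 0 °C and melt it: q₁ = 29.0×2.12×12.8 + 29.0×336.0 = 10531 J
Heat the water can supply cooling to 0 °C: 265.5×4.16×42.3 = 46719.5 J > q₁, so all ice melts.
Energy balance: 265.5×4.16×(42.3 − T) = 10531 + 29.0×4.16×(T − 0)
1104.48(42.3 − T) = 10531 + 120.64 T
46719.5 − 10531 = 1225.12 T
T = 36188.5 / 1225.12 = 29.54 °C

T_f = 29.5 °C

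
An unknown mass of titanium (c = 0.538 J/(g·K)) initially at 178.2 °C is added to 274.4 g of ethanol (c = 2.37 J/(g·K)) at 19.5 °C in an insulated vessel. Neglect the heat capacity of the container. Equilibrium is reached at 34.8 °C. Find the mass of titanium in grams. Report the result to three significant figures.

q_gained = (274.4 × 2.37) × (34.8 − 19.5) = 9950 J
q_lost = m × 0.538 × (178.2 − 34.8) = 77.1492 m
m = 9950 / 77.1492 = 129 g

m = 129 g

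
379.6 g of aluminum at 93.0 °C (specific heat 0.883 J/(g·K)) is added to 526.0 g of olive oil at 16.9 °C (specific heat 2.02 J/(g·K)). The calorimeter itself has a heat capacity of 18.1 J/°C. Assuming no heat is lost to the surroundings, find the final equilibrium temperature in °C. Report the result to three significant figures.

T_f = 34.9 °C

Heat lost by aluminum = heat gained by olive oil + calorimeter.
(379.6)(0.883)(93.0 − T) = [(526.0)(2.02) + 18.1](T − 16.9)
335.1868 (93.0 − T) = 1080.62 (T − 16.9)
31172 − 335.1868 T = 1080.62 T − 18262
49434 = 1415.8068 T
T = 34.92 °C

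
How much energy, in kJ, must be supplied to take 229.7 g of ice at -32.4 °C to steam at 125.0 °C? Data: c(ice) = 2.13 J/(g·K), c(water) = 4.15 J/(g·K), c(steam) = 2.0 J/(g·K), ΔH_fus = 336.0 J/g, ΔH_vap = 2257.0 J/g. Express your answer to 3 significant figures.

q1 (heat ice -32.4→0.0 °C): 229.7 × 2.13 × 32.4 = 15852 J
q2 (melt at 0 °C): 229.7 × 336.0 = 77179 J
q3 (heat water 0.0→100.0 °C): 229.7 × 4.15 × 100.0 = 95326 J
q4 (vaporize at 100 °C): 229.7 × 2257.0 = 518433 J
q5 (heat steam 100.0→125.0 °C): 229.7 × 2.0 × 25.0 = 11485 J
Total: 15852 + 77179 + 95326 + 518433 + 11485 = 718275 J = 718 kJ

q = 718 kJ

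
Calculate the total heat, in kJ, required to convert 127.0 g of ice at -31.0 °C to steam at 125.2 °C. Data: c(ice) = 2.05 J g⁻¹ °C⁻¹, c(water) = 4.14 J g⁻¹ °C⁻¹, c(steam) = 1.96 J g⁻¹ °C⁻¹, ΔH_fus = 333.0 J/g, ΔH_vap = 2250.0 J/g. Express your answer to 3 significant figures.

q = 395 kJ

q1 (heat ice -31.0→0.0 °C): 127.0 × 2.05 × 31.0 = 8071 J
q2 (melt at 0 °C): 127.0 × 333.0 = 42291 J
q3 (heat water 0.0→100.0 °C): 127.0 × 4.14 × 100.0 = 52578 J
q4 (vaporize at 100 °C): 127.0 × 2250.0 = 285750 J
q5 (heat steam 100.0→125.2 °C): 127.0 × 1.96 × 25.2 = 6273 J
Total: 8071 + 42291 + 52578 + 285750 + 6273 = 394963 J = 395 kJ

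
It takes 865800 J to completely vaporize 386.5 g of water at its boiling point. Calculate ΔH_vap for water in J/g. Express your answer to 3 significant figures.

ΔH_vap = 2240 J/g

ΔH_vap = q / m = 865800 / 386.5 = 2240 J/g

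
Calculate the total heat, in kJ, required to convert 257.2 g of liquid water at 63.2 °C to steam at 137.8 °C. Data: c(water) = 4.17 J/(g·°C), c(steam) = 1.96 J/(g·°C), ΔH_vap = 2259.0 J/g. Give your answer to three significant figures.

q1 (heat water 63.2→100.0 °C): 257.2 × 4.17 × 36.8 = 39469 J
q2 (vaporize at 100 °C): 257.2 × 2259.0 = 581015 J
q3 (heat steam 100.0→137.8 °C): 257.2 × 1.96 × 37.8 = 19055 J
Total: 39469 + 581015 + 19055 = 639539 J = 640 kJ

q = 640 kJ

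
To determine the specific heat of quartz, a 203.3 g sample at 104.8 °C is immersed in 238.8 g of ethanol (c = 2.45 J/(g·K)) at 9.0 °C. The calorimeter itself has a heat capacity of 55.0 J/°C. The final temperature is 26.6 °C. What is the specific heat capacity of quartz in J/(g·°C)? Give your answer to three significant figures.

q_gained = (238.8 × 2.45 + 55.0) × (26.6 − 9.0) = 11270 J
q_lost = 203.3 × c × (104.8 − 26.6) = 15898.06 c
Set equal: c = 11270 / 15898.06 = 0.709 J/(g·°C)

c = 0.709 J/(g·°C)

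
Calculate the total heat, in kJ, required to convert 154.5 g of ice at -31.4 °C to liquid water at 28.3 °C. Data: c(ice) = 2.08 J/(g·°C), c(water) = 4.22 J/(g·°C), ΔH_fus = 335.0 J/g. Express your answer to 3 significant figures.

q1 (heat ice -31.4→0.0 °C): 154.5 × 2.08 × 31.4 = 10091 J
q2 (melt at 0 °C): 154.5 × 335.0 = 51758 J
q3 (heat water 0.0→28.3 °C): 154.5 × 4.22 × 28.3 = 18451 J
Total: 10091 + 51758 + 18451 = 80300 J = 80.3 kJ

q = 80.3 kJ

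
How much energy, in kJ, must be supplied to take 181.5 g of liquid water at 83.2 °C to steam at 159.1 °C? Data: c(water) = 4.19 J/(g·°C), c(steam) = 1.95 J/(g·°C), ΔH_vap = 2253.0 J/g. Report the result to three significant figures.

q = 443 kJ

q1 (heat water 83.2→100.0 °C): 181.5 × 4.19 × 16.8 = 12776 J
q2 (vaporize at 100 °C): 181.5 × 2253.0 = 408920 J
q3 (heat steam 100.0→159.1 °C): 181.5 × 1.95 × 59.1 = 20917 J
Total: 12776 + 408920 + 20917 = 442613 J = 443 kJ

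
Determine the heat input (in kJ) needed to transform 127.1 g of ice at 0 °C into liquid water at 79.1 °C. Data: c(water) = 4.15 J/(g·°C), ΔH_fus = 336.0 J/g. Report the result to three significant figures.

q = 84.4 kJ

q1 (melt at 0 °C): 127.1 × 336.0 = 42706 J
q2 (heat water 0.0→79.1 °C): 127.1 × 4.15 × 79.1 = 41722 J
Total: 42706 + 41722 = 84428 J = 84.4 kJ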